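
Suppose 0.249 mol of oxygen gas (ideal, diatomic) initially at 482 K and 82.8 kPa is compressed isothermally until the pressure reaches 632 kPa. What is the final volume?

V₁ = nRT₁/P₁ = 0.249×8.314×482/82.8 = 12.1 L.
Isothermal: T stays 482 K; PV = const ⇒ V₂ = 1.58 L, P₂ = 632 kPa.

1.58 L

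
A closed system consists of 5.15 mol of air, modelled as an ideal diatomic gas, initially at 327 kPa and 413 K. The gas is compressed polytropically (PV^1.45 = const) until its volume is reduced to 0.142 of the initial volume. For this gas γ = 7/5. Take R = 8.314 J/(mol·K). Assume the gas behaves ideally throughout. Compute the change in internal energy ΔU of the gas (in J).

V₁ = nRT₁/P₁ = 5.15×8.314×413/327 = 54.1 L.
Polytropic n=1.45: T₂ = T₁(V₁/V₂)^(n−1) = 413×(7.04)^0.45 = 994 K; P₂ = P₁(V₁/V₂)^n = 5540 kPa.
For an ideal gas ΔU = nCvΔT with Cv = (5/2)R = 20.8 J/(mol·K).
ΔU = 5.15×20.8×(994−413) = 62200 J.

62200 J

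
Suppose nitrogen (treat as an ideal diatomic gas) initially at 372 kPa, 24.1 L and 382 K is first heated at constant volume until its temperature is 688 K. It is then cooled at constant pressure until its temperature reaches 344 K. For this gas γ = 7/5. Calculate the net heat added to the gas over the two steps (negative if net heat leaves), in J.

-10300 J

n = P₁V₁/(RT₁) = 372×24.1/(8.314×382) = 2.82 mol.
Step 1 — Isochoric: V stays 24.1 L; P/T = const ⇒ T₂ = 688 K, P₂ = 670 kPa.
W = 0 (no volume change).
ΔU = nCvΔT = 2.82×20.8×(688−382) = 18000 J.
Q = ΔU = 18000 J.
State after step 1: P = 670 kPa, V = 24.1 L, T = 688 K.
Step 2 — Isobaric: P stays 670 kPa; V/T = const ⇒ T₂ = 344 K, V₂ = 12.0 L.
W = PΔV = 670×(12.0−24.1) kPa·L = -8070 J.
ΔU = nCvΔT = 2.82×20.8×(344−688) = -20200 J.
Q = ΔU + W = nCpΔT = -28300 J.
Net over both steps: W = -8070 J, Q = -10300 J, ΔU = -2230 J.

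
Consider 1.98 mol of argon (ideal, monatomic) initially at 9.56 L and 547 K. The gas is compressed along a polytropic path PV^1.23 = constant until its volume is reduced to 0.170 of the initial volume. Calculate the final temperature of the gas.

822 K

P₁ = nRT₁/V₁ = 1.98×8.314×547/9.56 = 942 kPa.
Polytropic n=1.23: T₂ = T₁(V₁/V₂)^(n−1) = 547×(5.88)^0.23 = 822 K; P₂ = P₁(V₁/V₂)^n = 8330 kPa.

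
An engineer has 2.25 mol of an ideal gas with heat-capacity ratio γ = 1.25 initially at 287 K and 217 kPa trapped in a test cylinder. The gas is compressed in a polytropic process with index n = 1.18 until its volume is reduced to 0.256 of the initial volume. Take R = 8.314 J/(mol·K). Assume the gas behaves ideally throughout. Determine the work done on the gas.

V₁ = nRT₁/P₁ = 2.25×8.314×287/217 = 24.7 L.
Polytropic n=1.18: T₂ = T₁(V₁/V₂)^(n−1) = 287×(3.91)^0.18 = 367 K; P₂ = P₁(V₁/V₂)^n = 1080 kPa.
W = (P₁V₁−P₂V₂)/(n−1) = (217×24.7−1080×6.33)/0.18 = -8290 J.
Work done on the gas = −W_by = 8290 J.

8290 J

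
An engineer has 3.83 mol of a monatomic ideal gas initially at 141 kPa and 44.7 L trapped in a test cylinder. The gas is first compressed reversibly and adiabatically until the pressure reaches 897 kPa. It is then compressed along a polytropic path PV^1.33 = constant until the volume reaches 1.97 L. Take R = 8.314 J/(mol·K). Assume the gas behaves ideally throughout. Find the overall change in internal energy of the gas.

T₁ = P₁V₁/(nR) = 141×44.7/(3.83×8.314) = 198 K.
Step 1 — Adiabatic: T₂/T₁ = (P₂/P₁)^((γ−1)/γ) ⇒ T₂ = 198×(6.36)^0.400 = 415 K; V₂ = 14.7 L.
ΔU = nCvΔT = 3.83×12.5×(415−198) = 10400 J.
Q = 0 for an adiabatic process, so W = −ΔU = -10400 J.
State after step 1: P = 897 kPa, V = 14.7 L, T = 415 K.
Step 2 — Polytropic n=1.33: T₂ = T₁(V₁/V₂)^(n−1) = 415×(7.48)^0.33 = 806 K; P₂ = P₁(V₁/V₂)^n = 13000 kPa.
W = (P₁V₁−P₂V₂)/(n−1) = (897×14.7−13000×1.97)/0.33 = -37700 J.
ΔU = nCvΔT = 3.83×12.5×(806−415) = 18700 J.
Q = ΔU + W = -19100 J.
Net over both steps: W = -48100 J, Q = -19100 J, ΔU = 29000 J.

29000 J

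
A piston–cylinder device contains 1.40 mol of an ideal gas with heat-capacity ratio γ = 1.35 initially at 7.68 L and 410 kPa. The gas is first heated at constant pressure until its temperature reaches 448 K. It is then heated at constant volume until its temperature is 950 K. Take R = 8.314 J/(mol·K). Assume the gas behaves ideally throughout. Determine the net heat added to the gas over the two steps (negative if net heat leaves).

24700 J

T₁ = P₁V₁/(nR) = 410×7.68/(1.40×8.314) = 271 K.
Step 1 — Isobaric: P stays 410 kPa; V/T = const ⇒ T₂ = 448 K, V₂ = 12.7 L.
W = PΔV = 410×(12.7−7.68) kPa·L = 2070 J.
ΔU = nCvΔT = 1.40×23.8×(448−271) = 5900 J.
Q = ΔU + W = nCpΔT = 7970 J.
State after step 1: P = 410 kPa, V = 12.7 L, T = 448 K.
Step 2 — Isochoric: V stays 12.7 L; P/T = const ⇒ T₂ = 950 K, P₂ = 869 kPa.
W = 0 (no volume change).
ΔU = nCvΔT = 1.40×23.8×(950−448) = 16700 J.
Q = ΔU = 16700 J.
Net over both steps: W = 2070 J, Q = 24700 J, ΔU = 22600 J.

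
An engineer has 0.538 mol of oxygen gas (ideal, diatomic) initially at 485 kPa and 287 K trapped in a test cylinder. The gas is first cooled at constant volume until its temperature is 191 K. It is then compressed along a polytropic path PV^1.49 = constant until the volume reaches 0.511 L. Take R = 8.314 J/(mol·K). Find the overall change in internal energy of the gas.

V₁ = nRT₁/P₁ = 0.538×8.314×287/485 = 2.65 L.
Step 1 — Isochoric: V stays 2.65 L; P/T = const ⇒ T₂ = 191 K, P₂ = 323 kPa.
W = 0 (no volume change).
ΔU = nCvΔT = 0.538×20.8×(191−287) = -1070 J.
Q = ΔU = -1070 J.
State after step 1: P = 323 kPa, V = 2.65 L, T = 191 K.
Step 2 — Polytropic n=1.49: T₂ = T₁(V₁/V₂)^(n−1) = 191×(5.18)^0.49 = 428 K; P₂ = P₁(V₁/V₂)^n = 3740 kPa.
W = (P₁V₁−P₂V₂)/(n−1) = (323×2.65−3740×0.511)/0.49 = -2160 J.
ΔU = nCvΔT = 0.538×20.8×(428−191) = 2650 J.
Q = ΔU + W = 486 J.
Net over both steps: W = -2160 J, Q = -588 J, ΔU = 1570 J.

1570 J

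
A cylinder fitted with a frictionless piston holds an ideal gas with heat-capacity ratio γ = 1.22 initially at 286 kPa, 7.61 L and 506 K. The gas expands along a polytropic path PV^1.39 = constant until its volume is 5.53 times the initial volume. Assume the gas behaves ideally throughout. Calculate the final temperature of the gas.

Polytropic n=1.39: T₂ = T₁(V₁/V₂)^(n−1) = 506×(0.181)^0.39 = 260 K; P₂ = P₁(V₁/V₂)^n = 26.5 kPa.

260 K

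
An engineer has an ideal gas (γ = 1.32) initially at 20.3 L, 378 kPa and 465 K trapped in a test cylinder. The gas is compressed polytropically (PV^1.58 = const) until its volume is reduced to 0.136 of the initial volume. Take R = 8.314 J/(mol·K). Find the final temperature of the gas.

1480 K

Polytropic n=1.58: T₂ = T₁(V₁/V₂)^(n−1) = 465×(7.35)^0.58 = 1480 K; P₂ = P₁(V₁/V₂)^n = 8840 kPa.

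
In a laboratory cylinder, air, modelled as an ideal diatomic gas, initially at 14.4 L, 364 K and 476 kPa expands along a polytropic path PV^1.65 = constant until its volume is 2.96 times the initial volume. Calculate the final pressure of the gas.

79.4 kPa

Polytropic n=1.65: T₂ = T₁(V₁/V₂)^(n−1) = 364×(0.338)^0.65 = 180 K; P₂ = P₁(V₁/V₂)^n = 79.4 kPa.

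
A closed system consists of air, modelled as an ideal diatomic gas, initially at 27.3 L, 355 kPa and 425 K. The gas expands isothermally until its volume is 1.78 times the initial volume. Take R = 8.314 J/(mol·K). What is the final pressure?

199 kPa

Isothermal: T stays 425 K; PV = const ⇒ V₂ = 48.6 L, P₂ = 199 kPa.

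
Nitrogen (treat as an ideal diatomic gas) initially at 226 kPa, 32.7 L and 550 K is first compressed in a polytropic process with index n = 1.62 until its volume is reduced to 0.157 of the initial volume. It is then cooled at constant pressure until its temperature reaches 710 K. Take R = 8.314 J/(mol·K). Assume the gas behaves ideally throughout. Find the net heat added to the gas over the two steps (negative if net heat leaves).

-34000 J

n = P₁V₁/(RT₁) = 226×32.7/(8.314×550) = 1.62 mol.
Step 1 — Polytropic n=1.62: T₂ = T₁(V₁/V₂)^(n−1) = 550×(6.37)^0.62 = 1730 K; P₂ = P₁(V₁/V₂)^n = 4540 kPa.
W = (P₁V₁−P₂V₂)/(n−1) = (226×32.7−4540×5.13)/0.62 = -25600 J.
ΔU = nCvΔT = 1.62×20.8×(1730−550) = 39800 J.
Q = ΔU + W = 14100 J.
State after step 1: P = 4540 kPa, V = 5.13 L, T = 1730 K.
Step 2 — Isobaric: P stays 4540 kPa; V/T = const ⇒ T₂ = 710 K, V₂ = 2.10 L.
W = PΔV = 4540×(2.10−5.13) kPa·L = -13800 J.
ΔU = nCvΔT = 1.62×20.8×(710−1730) = -34400 J.
Q = ΔU + W = nCpΔT = -48100 J.
Net over both steps: W = -39400 J, Q = -34000 J, ΔU = 5370 J.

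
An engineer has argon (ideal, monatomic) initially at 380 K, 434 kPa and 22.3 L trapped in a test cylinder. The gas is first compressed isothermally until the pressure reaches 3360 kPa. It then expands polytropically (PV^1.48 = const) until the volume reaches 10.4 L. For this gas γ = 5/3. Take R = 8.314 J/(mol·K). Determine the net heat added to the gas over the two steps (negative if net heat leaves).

n = P₁V₁/(RT₁) = 434×22.3/(8.314×380) = 3.06 mol.
Step 1 — Isothermal: T stays 380 K; PV = const ⇒ V₂ = 2.88 L, P₂ = 3360 kPa.
ΔU = 0 (ideal gas, T constant).
W = nRT ln(V₂/V₁) = 3.06×8.314×380×ln(0.129) = -19800 J.
Q = ΔU + W = -19800 J.
State after step 1: P = 3360 kPa, V = 2.88 L, T = 380 K.
Step 2 — Polytropic n=1.48: T₂ = T₁(V₁/V₂)^(n−1) = 380×(0.277)^0.48 = 205 K; P₂ = P₁(V₁/V₂)^n = 502 kPa.
W = (P₁V₁−P₂V₂)/(n−1) = (3360×2.88−502×10.4)/0.48 = 9280 J.
ΔU = nCvΔT = 3.06×12.5×(205−380) = -6680 J.
Q = ΔU + W = 2600 J.
Net over both steps: W = -10500 J, Q = -17200 J, ΔU = -6680 J.

-17200 J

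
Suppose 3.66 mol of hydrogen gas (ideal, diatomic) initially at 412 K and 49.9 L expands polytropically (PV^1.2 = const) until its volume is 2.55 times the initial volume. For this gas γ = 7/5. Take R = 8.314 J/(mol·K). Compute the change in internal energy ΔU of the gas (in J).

-5350 J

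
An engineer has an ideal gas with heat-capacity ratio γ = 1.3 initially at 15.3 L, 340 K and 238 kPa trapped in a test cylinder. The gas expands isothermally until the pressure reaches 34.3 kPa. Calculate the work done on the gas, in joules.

-7050 J

n = P₁V₁/(RT₁) = 238×15.3/(8.314×340) = 1.29 mol.
Isothermal: T stays 340 K; PV = const ⇒ V₂ = 106 L, P₂ = 34.3 kPa.
W = nRT ln(V₂/V₁) = 1.29×8.314×340×ln(6.94) = 7050 J.
Work done on the gas = −W_by = -7050 J.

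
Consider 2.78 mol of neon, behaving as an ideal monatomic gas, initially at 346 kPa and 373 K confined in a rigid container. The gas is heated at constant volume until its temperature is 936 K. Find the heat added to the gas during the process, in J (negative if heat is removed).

19500 J

V₁ = nRT₁/P₁ = 2.78×8.314×373/346 = 24.9 L.
Isochoric: V stays 24.9 L; P/T = const ⇒ T₂ = 936 K, P₂ = 868 kPa.
W = 0 (no volume change).
ΔU = nCvΔT = 2.78×12.5×(936−373) = 19500 J.
Q = ΔU = 19500 J.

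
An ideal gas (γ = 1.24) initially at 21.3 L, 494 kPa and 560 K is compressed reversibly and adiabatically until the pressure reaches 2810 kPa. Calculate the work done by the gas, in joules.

-17500 J

n = P₁V₁/(RT₁) = 494×21.3/(8.314×560) = 2.26 mol.
Adiabatic: T₂/T₁ = (P₂/P₁)^((γ−1)/γ) ⇒ T₂ = 560×(5.69)^0.194 = 784 K; V₂ = 5.24 L.
ΔU = nCvΔT = 2.26×34.6×(784−560) = 17500 J.
Q = 0 for an adiabatic process, so W = −ΔU = -17500 J.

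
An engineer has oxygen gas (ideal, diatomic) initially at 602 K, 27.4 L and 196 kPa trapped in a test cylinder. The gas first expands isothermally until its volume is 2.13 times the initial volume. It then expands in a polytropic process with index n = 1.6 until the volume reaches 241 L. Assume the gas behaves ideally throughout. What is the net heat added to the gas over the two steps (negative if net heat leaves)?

n = P₁V₁/(RT₁) = 196×27.4/(8.314×602) = 1.07 mol.
Step 1 — Isothermal: T stays 602 K; PV = const ⇒ V₂ = 58.4 L, P₂ = 92.0 kPa.
ΔU = 0 (ideal gas, T constant).
W = nRT ln(V₂/V₁) = 1.07×8.314×602×ln(2.13) = 4060 J.
Q = ΔU + W = 4060 J.
State after step 1: P = 92.0 kPa, V = 58.4 L, T = 602 K.
Step 2 — Polytropic n=1.6: T₂ = T₁(V₁/V₂)^(n−1) = 602×(0.242)^0.60 = 257 K; P₂ = P₁(V₁/V₂)^n = 9.52 kPa.
W = (P₁V₁−P₂V₂)/(n−1) = (92.0×58.4−9.52×241)/0.60 = 5130 J.
ΔU = nCvΔT = 1.07×20.8×(257−602) = -7690 J.
Q = ΔU + W = -2560 J.
Net over both steps: W = 9190 J, Q = 1500 J, ΔU = -7690 J.

1500 J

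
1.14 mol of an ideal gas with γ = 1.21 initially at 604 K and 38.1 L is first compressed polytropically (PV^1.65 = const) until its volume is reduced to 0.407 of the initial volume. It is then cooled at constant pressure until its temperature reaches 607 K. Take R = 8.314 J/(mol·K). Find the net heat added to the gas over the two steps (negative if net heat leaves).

-11400 J

P₁ = nRT₁/V₁ = 1.14×8.314×604/38.1 = 150 kPa.
Step 1 — Polytropic n=1.65: T₂ = T₁(V₁/V₂)^(n−1) = 604×(2.46)^0.65 = 1080 K; P₂ = P₁(V₁/V₂)^n = 662 kPa.
W = (P₁V₁−P₂V₂)/(n−1) = (150×38.1−662×15.5)/0.65 = -6990 J.
ΔU = nCvΔT = 1.14×39.6×(1080−604) = 21600 J.
Q = ΔU + W = 14600 J.
State after step 1: P = 662 kPa, V = 15.5 L, T = 1080 K.
Step 2 — Isobaric: P stays 662 kPa; V/T = const ⇒ T₂ = 607 K, V₂ = 8.69 L.
W = PΔV = 662×(8.69−15.5) kPa·L = -4520 J.
ΔU = nCvΔT = 1.14×39.6×(607−1080) = -21500 J.
Q = ΔU + W = nCpΔT = -26000 J.
Net over both steps: W = -11500 J, Q = -11400 J, ΔU = 135 J.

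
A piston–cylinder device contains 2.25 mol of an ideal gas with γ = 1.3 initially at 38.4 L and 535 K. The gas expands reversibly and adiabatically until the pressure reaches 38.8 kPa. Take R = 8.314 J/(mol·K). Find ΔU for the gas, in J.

-11900 J

P₁ = nRT₁/V₁ = 2.25×8.314×535/38.4 = 261 kPa.
Adiabatic: T₂/T₁ = (P₂/P₁)^((γ−1)/γ) ⇒ T₂ = 535×(0.149)^0.231 = 345 K; V₂ = 166 L.
For an ideal gas ΔU = nCvΔT with Cv = R/(γ−1) = 27.7 J/(mol·K).
ΔU = 2.25×27.7×(345−535) = -11900 J.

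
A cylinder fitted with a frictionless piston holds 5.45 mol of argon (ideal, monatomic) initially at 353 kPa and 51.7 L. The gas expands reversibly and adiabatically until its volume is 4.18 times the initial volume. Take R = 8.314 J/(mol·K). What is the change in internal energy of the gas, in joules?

-16800 J

T₁ = P₁V₁/(nR) = 353×51.7/(5.45×8.314) = 403 K.
Adiabatic: TV^(γ−1) = const ⇒ T₂ = 403×(0.239)^0.667 = 155 K; PV^γ = const ⇒ P₂ = 32.5 kPa.
For an ideal gas ΔU = nCvΔT with Cv = (3/2)R = 12.5 J/(mol·K).
ΔU = 5.45×12.5×(155−403) = -16800 J.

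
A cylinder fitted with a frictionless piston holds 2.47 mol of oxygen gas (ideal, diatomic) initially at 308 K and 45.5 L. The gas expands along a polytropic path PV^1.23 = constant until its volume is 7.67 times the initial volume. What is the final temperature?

P₁ = nRT₁/V₁ = 2.47×8.314×308/45.5 = 139 kPa.
Polytropic n=1.23: T₂ = T₁(V₁/V₂)^(n−1) = 308×(0.130)^0.23 = 193 K; P₂ = P₁(V₁/V₂)^n = 11.3 kPa.

193 K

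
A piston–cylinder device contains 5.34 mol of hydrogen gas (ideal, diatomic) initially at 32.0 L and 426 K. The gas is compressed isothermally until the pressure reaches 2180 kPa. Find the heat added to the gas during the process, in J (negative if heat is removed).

P₁ = nRT₁/V₁ = 5.34×8.314×426/32.0 = 591 kPa.
Isothermal: T stays 426 K; PV = const ⇒ V₂ = 8.68 L, P₂ = 2180 kPa.
ΔU = 0 (ideal gas, T constant).
W = nRT ln(V₂/V₁) = 5.34×8.314×426×ln(0.271) = -24700 J.
Q = ΔU + W = -24700 J.

-24700 J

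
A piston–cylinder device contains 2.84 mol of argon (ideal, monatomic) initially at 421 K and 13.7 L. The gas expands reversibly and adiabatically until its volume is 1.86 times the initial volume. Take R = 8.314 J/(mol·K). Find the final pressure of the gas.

258 kPa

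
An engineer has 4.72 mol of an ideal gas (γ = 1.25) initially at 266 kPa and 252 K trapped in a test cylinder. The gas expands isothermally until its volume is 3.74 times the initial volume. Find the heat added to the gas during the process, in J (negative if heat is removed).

13000 J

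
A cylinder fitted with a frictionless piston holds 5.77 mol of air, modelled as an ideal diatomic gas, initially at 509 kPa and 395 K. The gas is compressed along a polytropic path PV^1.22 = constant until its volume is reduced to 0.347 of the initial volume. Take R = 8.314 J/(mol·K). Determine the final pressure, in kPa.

1850 kPa

V₁ = nRT₁/P₁ = 5.77×8.314×395/509 = 37.2 L.
Polytropic n=1.22: T₂ = T₁(V₁/V₂)^(n−1) = 395×(2.88)^0.22 = 499 K; P₂ = P₁(V₁/V₂)^n = 1850 kPa.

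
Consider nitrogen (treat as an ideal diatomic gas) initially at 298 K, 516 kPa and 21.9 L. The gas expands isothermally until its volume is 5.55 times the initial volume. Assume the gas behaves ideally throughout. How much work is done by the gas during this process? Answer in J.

19400 J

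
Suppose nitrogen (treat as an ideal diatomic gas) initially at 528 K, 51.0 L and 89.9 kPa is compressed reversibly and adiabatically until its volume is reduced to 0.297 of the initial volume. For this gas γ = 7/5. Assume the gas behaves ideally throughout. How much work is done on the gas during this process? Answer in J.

7170 J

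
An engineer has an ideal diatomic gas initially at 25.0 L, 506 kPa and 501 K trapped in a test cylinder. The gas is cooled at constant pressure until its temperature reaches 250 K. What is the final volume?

12.5 L

Isobaric: P stays 506 kPa; V/T = const ⇒ T₂ = 250 K, V₂ = 12.5 L.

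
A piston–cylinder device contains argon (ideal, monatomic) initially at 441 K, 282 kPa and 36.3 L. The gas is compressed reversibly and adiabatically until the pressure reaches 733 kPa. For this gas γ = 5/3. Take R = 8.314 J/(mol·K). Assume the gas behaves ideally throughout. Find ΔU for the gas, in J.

n = P₁V₁/(RT₁) = 282×36.3/(8.314×441) = 2.79 mol.
Adiabatic: T₂/T₁ = (P₂/P₁)^((γ−1)/γ) ⇒ T₂ = 441×(2.60)^0.400 = 646 K; V₂ = 20.5 L.
For an ideal gas ΔU = nCvΔT with Cv = (3/2)R = 12.5 J/(mol·K).
ΔU = 2.79×12.5×(646−441) = 7150 J.

7150 J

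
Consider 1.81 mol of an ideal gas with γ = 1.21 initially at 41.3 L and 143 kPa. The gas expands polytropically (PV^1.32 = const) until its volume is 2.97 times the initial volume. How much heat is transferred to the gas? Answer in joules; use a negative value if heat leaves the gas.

-2840 J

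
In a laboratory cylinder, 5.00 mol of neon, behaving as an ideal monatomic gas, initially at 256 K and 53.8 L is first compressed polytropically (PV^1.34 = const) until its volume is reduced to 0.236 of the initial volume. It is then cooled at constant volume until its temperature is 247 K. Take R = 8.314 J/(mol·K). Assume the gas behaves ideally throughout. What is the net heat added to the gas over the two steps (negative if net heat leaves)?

-20400 J

P₁ = nRT₁/V₁ = 5.00×8.314×256/53.8 = 198 kPa.
Step 1 — Polytropic n=1.34: T₂ = T₁(V₁/V₂)^(n−1) = 256×(4.24)^0.34 = 418 K; P₂ = P₁(V₁/V₂)^n = 1370 kPa.
W = (P₁V₁−P₂V₂)/(n−1) = (198×53.8−1370×12.7)/0.34 = -19800 J.
ΔU = nCvΔT = 5.00×12.5×(418−256) = 10100 J.
Q = ΔU + W = -9720 J.
State after step 1: P = 1370 kPa, V = 12.7 L, T = 418 K.
Step 2 — Isochoric: V stays 12.7 L; P/T = const ⇒ T₂ = 247 K, P₂ = 809 kPa.
W = 0 (no volume change).
ΔU = nCvΔT = 5.00×12.5×(247−418) = -10700 J.
Q = ΔU = -10700 J.
Net over both steps: W = -19800 J, Q = -20400 J, ΔU = -561 J.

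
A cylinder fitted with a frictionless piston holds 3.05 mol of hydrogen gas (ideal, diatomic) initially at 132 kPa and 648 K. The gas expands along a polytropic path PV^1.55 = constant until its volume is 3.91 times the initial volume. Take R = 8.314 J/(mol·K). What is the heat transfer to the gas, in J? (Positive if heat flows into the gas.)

-5910 J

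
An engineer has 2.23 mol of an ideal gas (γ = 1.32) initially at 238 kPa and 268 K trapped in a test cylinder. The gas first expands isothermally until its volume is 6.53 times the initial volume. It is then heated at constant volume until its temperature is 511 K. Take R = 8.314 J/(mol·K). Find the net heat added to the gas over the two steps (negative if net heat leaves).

23400 J

V₁ = nRT₁/P₁ = 2.23×8.314×268/238 = 20.9 L.
Step 1 — Isothermal: T stays 268 K; PV = const ⇒ V₂ = 136 L, P₂ = 36.4 kPa.
ΔU = 0 (ideal gas, T constant).
W = nRT ln(V₂/V₁) = 2.23×8.314×268×ln(6.53) = 9320 J.
Q = ΔU + W = 9320 J.
State after step 1: P = 36.4 kPa, V = 136 L, T = 268 K.
Step 2 — Isochoric: V stays 136 L; P/T = const ⇒ T₂ = 511 K, P₂ = 69.5 kPa.
W = 0 (no volume change).
ΔU = nCvΔT = 2.23×26.0×(511−268) = 14100 J.
Q = ΔU = 14100 J.
Net over both steps: W = 9320 J, Q = 23400 J, ΔU = 14100 J.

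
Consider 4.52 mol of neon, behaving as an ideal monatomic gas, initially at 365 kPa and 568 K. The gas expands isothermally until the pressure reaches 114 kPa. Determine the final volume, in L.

187 L

V₁ = nRT₁/P₁ = 4.52×8.314×568/365 = 58.5 L.
Isothermal: T stays 568 K; PV = const ⇒ V₂ = 187 L, P₂ = 114 kPa.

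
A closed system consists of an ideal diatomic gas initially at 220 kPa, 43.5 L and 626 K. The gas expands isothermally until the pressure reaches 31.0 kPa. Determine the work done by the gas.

18800 J

n = P₁V₁/(RT₁) = 220×43.5/(8.314×626) = 1.84 mol.
Isothermal: T stays 626 K; PV = const ⇒ V₂ = 309 L, P₂ = 31.0 kPa.
W = nRT ln(V₂/V₁) = 1.84×8.314×626×ln(7.10) = 18800 J.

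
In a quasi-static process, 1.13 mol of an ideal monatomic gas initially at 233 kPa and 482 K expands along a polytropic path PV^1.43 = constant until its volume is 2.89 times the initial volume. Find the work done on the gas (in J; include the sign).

-3860 J

V₁ = nRT₁/P₁ = 1.13×8.314×482/233 = 19.4 L.
Polytropic n=1.43: T₂ = T₁(V₁/V₂)^(n−1) = 482×(0.346)^0.43 = 305 K; P₂ = P₁(V₁/V₂)^n = 51.1 kPa.
W = (P₁V₁−P₂V₂)/(n−1) = (233×19.4−51.1×56.2)/0.43 = 3860 J.
Work done on the gas = −W_by = -3860 J.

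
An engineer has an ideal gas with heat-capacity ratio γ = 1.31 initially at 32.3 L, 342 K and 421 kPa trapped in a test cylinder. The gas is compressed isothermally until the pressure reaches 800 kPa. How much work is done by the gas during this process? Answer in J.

-8730 J

n = P₁V₁/(RT₁) = 421×32.3/(8.314×342) = 4.78 mol.
Isothermal: T stays 342 K; PV = const ⇒ V₂ = 17.0 L, P₂ = 800 kPa.
W = nRT ln(V₂/V₁) = 4.78×8.314×342×ln(0.526) = -8730 J.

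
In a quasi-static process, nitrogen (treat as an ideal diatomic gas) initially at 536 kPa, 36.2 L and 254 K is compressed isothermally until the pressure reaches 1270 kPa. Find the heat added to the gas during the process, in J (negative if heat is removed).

n = P₁V₁/(RT₁) = 536×36.2/(8.314×254) = 9.19 mol.
Isothermal: T stays 254 K; PV = const ⇒ V₂ = 15.3 L, P₂ = 1270 kPa.
ΔU = 0 (ideal gas, T constant).
W = nRT ln(V₂/V₁) = 9.19×8.314×254×ln(0.422) = -16700 J.
Q = ΔU + W = -16700 J.

-16700 J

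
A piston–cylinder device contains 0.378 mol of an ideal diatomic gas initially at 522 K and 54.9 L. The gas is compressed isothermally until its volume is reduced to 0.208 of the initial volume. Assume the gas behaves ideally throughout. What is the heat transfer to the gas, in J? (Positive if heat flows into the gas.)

P₁ = nRT₁/V₁ = 0.378×8.314×522/54.9 = 29.9 kPa.
Isothermal: T stays 522 K; PV = const ⇒ V₂ = 11.4 L, P₂ = 144 kPa.
ΔU = 0 (ideal gas, T constant).
W = nRT ln(V₂/V₁) = 0.378×8.314×522×ln(0.208) = -2580 J.
Q = ΔU + W = -2580 J.

-2580 J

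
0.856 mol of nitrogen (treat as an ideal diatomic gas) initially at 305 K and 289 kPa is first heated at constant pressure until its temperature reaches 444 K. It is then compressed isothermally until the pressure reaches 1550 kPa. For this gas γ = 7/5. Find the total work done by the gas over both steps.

-4320 J

V₁ = nRT₁/P₁ = 0.856×8.314×305/289 = 7.51 L.
Step 1 — Isobaric: P stays 289 kPa; V/T = const ⇒ T₂ = 444 K, V₂ = 10.9 L.
W = PΔV = 289×(10.9−7.51) kPa·L = 989 J.
ΔU = nCvΔT = 0.856×20.8×(444−305) = 2470 J.
Q = ΔU + W = nCpΔT = 3460 J.
State after step 1: P = 289 kPa, V = 10.9 L, T = 444 K.
Step 2 — Isothermal: T stays 444 K; PV = const ⇒ V₂ = 2.04 L, P₂ = 1550 kPa.
ΔU = 0 (ideal gas, T constant).
W = nRT ln(V₂/V₁) = 0.856×8.314×444×ln(0.186) = -5310 J.
Q = ΔU + W = -5310 J.
Net over both steps: W = -4320 J, Q = -1840 J, ΔU = 2470 J.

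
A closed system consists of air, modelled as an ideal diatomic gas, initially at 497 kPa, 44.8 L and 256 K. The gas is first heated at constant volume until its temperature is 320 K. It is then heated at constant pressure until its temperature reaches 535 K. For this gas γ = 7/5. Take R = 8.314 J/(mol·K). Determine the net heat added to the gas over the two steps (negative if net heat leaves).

n = P₁V₁/(RT₁) = 497×44.8/(8.314×256) = 10.5 mol.
Step 1 — Isochoric: V stays 44.8 L; P/T = const ⇒ T₂ = 320 K, P₂ = 621 kPa.
W = 0 (no volume change).
ΔU = nCvΔT = 10.5×20.8×(320−256) = 13900 J.
Q = ΔU = 13900 J.
State after step 1: P = 621 kPa, V = 44.8 L, T = 320 K.
Step 2 — Isobaric: P stays 621 kPa; V/T = const ⇒ T₂ = 535 K, V₂ = 74.9 L.
W = PΔV = 621×(74.9−44.8) kPa·L = 18700 J.
ΔU = nCvΔT = 10.5×20.8×(535−320) = 46700 J.
Q = ΔU + W = nCpΔT = 65400 J.
Net over both steps: W = 18700 J, Q = 79400 J, ΔU = 60700 J.

79400 J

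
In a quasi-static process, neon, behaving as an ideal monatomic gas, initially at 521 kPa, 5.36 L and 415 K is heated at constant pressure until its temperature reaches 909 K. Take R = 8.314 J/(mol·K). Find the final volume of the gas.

Isobaric: P stays 521 kPa; V/T = const ⇒ T₂ = 909 K, V₂ = 11.7 L.

11.7 L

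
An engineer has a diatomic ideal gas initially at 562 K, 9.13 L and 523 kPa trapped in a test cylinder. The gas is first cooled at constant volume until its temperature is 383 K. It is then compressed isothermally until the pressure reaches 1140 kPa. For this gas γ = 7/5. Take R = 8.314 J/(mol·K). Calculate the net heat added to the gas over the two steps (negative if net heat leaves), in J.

n = P₁V₁/(RT₁) = 523×9.13/(8.314×562) = 1.02 mol.
Step 1 — Isochoric: V stays 9.13 L; P/T = const ⇒ T₂ = 383 K, P₂ = 356 kPa.
W = 0 (no volume change).
ΔU = nCvΔT = 1.02×20.8×(383−562) = -3800 J.
Q = ΔU = -3800 J.
State after step 1: P = 356 kPa, V = 9.13 L, T = 383 K.
Step 2 — Isothermal: T stays 383 K; PV = const ⇒ V₂ = 2.85 L, P₂ = 1140 kPa.
ΔU = 0 (ideal gas, T constant).
W = nRT ln(V₂/V₁) = 1.02×8.314×383×ln(0.313) = -3780 J.
Q = ΔU + W = -3780 J.
Net over both steps: W = -3780 J, Q = -7590 J, ΔU = -3800 J.

-7590 J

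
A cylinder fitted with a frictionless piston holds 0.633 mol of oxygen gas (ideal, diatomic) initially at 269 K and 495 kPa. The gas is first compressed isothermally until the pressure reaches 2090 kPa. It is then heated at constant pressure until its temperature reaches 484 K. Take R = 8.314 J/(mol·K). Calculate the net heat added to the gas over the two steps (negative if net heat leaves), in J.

V₁ = nRT₁/P₁ = 0.633×8.314×269/495 = 2.86 L.
Step 1 — Isothermal: T stays 269 K; PV = const ⇒ V₂ = 0.677 L, P₂ = 2090 kPa.
ΔU = 0 (ideal gas, T constant).
W = nRT ln(V₂/V₁) = 0.633×8.314×269×ln(0.237) = -2040 J.
Q = ΔU + W = -2040 J.
State after step 1: P = 2090 kPa, V = 0.677 L, T = 269 K.
Step 2 — Isobaric: P stays 2090 kPa; V/T = const ⇒ T₂ = 484 K, V₂ = 1.22 L.
W = PΔV = 2090×(1.22−0.677) kPa·L = 1130 J.
ΔU = nCvΔT = 0.633×20.8×(484−269) = 2830 J.
Q = ΔU + W = nCpΔT = 3960 J.
Net over both steps: W = -908 J, Q = 1920 J, ΔU = 2830 J.

1920 J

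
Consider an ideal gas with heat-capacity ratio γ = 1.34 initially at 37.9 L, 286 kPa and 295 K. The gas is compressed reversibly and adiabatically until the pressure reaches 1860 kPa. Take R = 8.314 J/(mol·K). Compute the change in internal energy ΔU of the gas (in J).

19400 J

n = P₁V₁/(RT₁) = 286×37.9/(8.314×295) = 4.42 mol.
Adiabatic: T₂/T₁ = (P₂/P₁)^((γ−1)/γ) ⇒ T₂ = 295×(6.50)^0.254 = 474 K; V₂ = 9.37 L.
For an ideal gas ΔU = nCvΔT with Cv = R/(γ−1) = 24.5 J/(mol·K).
ΔU = 4.42×24.5×(474−295) = 19400 J.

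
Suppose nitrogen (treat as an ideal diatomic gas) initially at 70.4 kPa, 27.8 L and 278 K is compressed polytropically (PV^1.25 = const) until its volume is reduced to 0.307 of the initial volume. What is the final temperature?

373 K

Polytropic n=1.25: T₂ = T₁(V₁/V₂)^(n−1) = 278×(3.26)^0.25 = 373 K; P₂ = P₁(V₁/V₂)^n = 308 kPa.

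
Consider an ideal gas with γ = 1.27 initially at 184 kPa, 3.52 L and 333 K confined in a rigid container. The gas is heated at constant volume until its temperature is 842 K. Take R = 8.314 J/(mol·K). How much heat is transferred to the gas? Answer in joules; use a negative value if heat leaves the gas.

n = P₁V₁/(RT₁) = 184×3.52/(8.314×333) = 0.234 mol.
Isochoric: V stays 3.52 L; P/T = const ⇒ T₂ = 842 K, P₂ = 465 kPa.
W = 0 (no volume change).
ΔU = nCvΔT = 0.234×30.8×(842−333) = 3670 J.
Q = ΔU = 3670 J.

3670 J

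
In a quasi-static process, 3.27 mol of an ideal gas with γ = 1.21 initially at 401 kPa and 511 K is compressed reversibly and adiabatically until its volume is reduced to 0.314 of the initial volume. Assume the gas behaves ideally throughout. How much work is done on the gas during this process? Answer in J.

V₁ = nRT₁/P₁ = 3.27×8.314×511/401 = 34.6 L.
Adiabatic: TV^(γ−1) = const ⇒ T₂ = 511×(3.18)^0.210 = 652 K; PV^γ = const ⇒ P₂ = 1630 kPa.
ΔU = nCvΔT = 3.27×39.6×(652−511) = 18200 J.
Q = 0 for an adiabatic process, so W = −ΔU = -18200 J.
Work done on the gas = −W_by = 18200 J.

18200 J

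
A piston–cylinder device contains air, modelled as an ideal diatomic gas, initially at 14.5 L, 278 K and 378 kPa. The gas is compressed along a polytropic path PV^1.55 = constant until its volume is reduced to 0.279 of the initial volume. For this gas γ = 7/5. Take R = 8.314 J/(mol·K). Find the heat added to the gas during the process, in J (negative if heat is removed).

3800 J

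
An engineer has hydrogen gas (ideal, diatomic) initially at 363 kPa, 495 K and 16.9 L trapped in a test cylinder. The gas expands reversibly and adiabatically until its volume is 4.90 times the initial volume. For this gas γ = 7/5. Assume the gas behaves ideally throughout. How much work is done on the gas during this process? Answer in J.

-7210 J

n = P₁V₁/(RT₁) = 363×16.9/(8.314×495) = 1.49 mol.
Adiabatic: TV^(γ−1) = const ⇒ T₂ = 495×(0.204)^0.400 = 262 K; PV^γ = const ⇒ P₂ = 39.2 kPa.
ΔU = nCvΔT = 1.49×20.8×(262−495) = -7210 J.
Q = 0 for an adiabatic process, so W = −ΔU = 7210 J.
Work done on the gas = −W_by = -7210 J.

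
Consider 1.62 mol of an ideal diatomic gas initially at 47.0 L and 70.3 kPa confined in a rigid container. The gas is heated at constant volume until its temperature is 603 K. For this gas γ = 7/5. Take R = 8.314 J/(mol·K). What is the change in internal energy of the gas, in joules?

T₁ = P₁V₁/(nR) = 70.3×47.0/(1.62×8.314) = 245 K.
Isochoric: V stays 47.0 L; P/T = const ⇒ T₂ = 603 K, P₂ = 173 kPa.
For an ideal gas ΔU = nCvΔT with Cv = (5/2)R = 20.8 J/(mol·K).
ΔU = 1.62×20.8×(603−245) = 12000 J.

12000 J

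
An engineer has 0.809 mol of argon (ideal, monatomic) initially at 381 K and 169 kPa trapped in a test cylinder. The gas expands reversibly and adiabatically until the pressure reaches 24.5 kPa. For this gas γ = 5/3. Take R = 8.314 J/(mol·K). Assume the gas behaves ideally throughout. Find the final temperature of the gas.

V₁ = nRT₁/P₁ = 0.809×8.314×381/169 = 15.2 L.
Adiabatic: T₂/T₁ = (P₂/P₁)^((γ−1)/γ) ⇒ T₂ = 381×(0.145)^0.400 = 176 K; V₂ = 48.3 L.

176 K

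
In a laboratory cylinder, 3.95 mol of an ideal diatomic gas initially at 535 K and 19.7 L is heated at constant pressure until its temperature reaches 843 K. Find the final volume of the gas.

31.0 L

P₁ = nRT₁/V₁ = 3.95×8.314×535/19.7 = 892 kPa.
Isobaric: P stays 892 kPa; V/T = const ⇒ T₂ = 843 K, V₂ = 31.0 L.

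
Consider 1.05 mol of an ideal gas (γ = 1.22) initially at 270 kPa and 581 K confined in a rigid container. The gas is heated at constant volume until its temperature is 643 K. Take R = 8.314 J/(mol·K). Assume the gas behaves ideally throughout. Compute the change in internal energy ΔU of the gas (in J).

2460 J

V₁ = nRT₁/P₁ = 1.05×8.314×581/270 = 18.8 L.
Isochoric: V stays 18.8 L; P/T = const ⇒ T₂ = 643 K, P₂ = 299 kPa.
For an ideal gas ΔU = nCvΔT with Cv = R/(γ−1) = 37.8 J/(mol·K).
ΔU = 1.05×37.8×(643−581) = 2460 J.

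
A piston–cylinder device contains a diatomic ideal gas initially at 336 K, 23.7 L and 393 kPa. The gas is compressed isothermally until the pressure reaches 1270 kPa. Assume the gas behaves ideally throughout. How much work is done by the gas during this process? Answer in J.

-10900 J

n = P₁V₁/(RT₁) = 393×23.7/(8.314×336) = 3.33 mol.
Isothermal: T stays 336 K; PV = const ⇒ V₂ = 7.33 L, P₂ = 1270 kPa.
W = nRT ln(V₂/V₁) = 3.33×8.314×336×ln(0.309) = -10900 J.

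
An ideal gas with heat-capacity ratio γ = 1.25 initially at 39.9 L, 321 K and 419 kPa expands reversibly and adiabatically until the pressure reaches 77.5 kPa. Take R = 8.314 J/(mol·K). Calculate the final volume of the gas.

154 L

Adiabatic: T₂/T₁ = (P₂/P₁)^((γ−1)/γ) ⇒ T₂ = 321×(0.185)^0.200 = 229 K; V₂ = 154 L.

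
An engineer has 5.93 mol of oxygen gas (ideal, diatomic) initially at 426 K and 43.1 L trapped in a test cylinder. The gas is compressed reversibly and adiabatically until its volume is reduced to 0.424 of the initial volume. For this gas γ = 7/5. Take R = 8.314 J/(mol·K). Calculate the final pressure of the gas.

1620 kPa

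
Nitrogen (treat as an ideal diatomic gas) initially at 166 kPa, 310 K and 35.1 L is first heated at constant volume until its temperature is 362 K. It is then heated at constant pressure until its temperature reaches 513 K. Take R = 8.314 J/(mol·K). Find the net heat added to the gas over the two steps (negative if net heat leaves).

12400 J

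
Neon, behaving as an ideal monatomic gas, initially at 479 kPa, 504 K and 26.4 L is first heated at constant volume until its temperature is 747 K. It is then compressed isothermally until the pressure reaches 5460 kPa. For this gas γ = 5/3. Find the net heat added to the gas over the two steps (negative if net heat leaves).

-29100 J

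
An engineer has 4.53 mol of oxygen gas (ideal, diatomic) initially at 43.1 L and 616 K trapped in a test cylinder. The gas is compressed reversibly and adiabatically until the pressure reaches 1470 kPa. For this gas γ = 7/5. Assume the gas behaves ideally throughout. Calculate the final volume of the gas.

P₁ = nRT₁/V₁ = 4.53×8.314×616/43.1 = 538 kPa.
Adiabatic: T₂/T₁ = (P₂/P₁)^((γ−1)/γ) ⇒ T₂ = 616×(2.73)^0.286 = 821 K; V₂ = 21.0 L.

21.0 L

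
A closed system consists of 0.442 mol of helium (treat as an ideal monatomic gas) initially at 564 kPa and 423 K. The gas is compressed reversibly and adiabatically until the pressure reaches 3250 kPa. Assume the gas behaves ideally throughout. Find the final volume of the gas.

V₁ = nRT₁/P₁ = 0.442×8.314×423/564 = 2.76 L.
Adiabatic: T₂/T₁ = (P₂/P₁)^((γ−1)/γ) ⇒ T₂ = 423×(5.76)^0.400 = 852 K; V₂ = 0.964 L.

0.964 L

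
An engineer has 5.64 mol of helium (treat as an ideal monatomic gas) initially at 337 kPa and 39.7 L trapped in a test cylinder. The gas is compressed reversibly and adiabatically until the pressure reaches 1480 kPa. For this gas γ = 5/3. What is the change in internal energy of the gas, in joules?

T₁ = P₁V₁/(nR) = 337×39.7/(5.64×8.314) = 285 K.
Adiabatic: T₂/T₁ = (P₂/P₁)^((γ−1)/γ) ⇒ T₂ = 285×(4.39)^0.400 = 516 K; V₂ = 16.3 L.
For an ideal gas ΔU = nCvΔT with Cv = (3/2)R = 12.5 J/(mol·K).
ΔU = 5.64×12.5×(516−285) = 16200 J.

16200 J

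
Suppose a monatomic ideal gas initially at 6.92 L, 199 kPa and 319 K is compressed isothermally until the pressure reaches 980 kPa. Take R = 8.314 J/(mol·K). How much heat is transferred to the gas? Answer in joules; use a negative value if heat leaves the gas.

-2200 J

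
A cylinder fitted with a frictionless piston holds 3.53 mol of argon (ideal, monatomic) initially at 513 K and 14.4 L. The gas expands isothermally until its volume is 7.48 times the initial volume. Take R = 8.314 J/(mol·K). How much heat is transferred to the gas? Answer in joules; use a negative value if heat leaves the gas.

P₁ = nRT₁/V₁ = 3.53×8.314×513/14.4 = 1050 kPa.
Isothermal: T stays 513 K; PV = const ⇒ V₂ = 108 L, P₂ = 140 kPa.
ΔU = 0 (ideal gas, T constant).
W = nRT ln(V₂/V₁) = 3.53×8.314×513×ln(7.48) = 30300 J.
Q = ΔU + W = 30300 J.

30300 J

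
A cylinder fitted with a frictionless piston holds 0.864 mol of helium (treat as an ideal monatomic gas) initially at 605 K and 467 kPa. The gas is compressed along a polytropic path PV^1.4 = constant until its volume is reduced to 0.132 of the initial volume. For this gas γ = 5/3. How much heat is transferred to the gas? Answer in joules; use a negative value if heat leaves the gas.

V₁ = nRT₁/P₁ = 0.864×8.314×605/467 = 9.31 L.
Polytropic n=1.4: T₂ = T₁(V₁/V₂)^(n−1) = 605×(7.58)^0.40 = 1360 K; P₂ = P₁(V₁/V₂)^n = 7950 kPa.
W = (P₁V₁−P₂V₂)/(n−1) = (467×9.31−7950×1.23)/0.40 = -13600 J.
ΔU = nCvΔT = 0.864×12.5×(1360−605) = 8130 J.
Q = ΔU + W = -5420 J.

-5420 J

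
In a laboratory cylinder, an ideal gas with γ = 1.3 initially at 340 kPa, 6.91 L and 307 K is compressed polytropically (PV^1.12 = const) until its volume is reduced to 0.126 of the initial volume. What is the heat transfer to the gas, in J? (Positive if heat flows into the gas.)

-3310 J

n = P₁V₁/(RT₁) = 340×6.91/(8.314×307) = 0.920 mol.
Polytropic n=1.12: T₂ = T₁(V₁/V₂)^(n−1) = 307×(7.94)^0.12 = 394 K; P₂ = P₁(V₁/V₂)^n = 3460 kPa.
W = (P₁V₁−P₂V₂)/(n−1) = (340×6.91−3460×0.871)/0.12 = -5520 J.
ΔU = nCvΔT = 0.920×27.7×(394−307) = 2210 J.
Q = ΔU + W = -3310 J.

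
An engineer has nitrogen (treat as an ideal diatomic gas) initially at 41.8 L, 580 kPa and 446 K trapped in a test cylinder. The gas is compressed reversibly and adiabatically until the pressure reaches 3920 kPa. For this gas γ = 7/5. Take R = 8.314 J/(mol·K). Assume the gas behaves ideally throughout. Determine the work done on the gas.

44000 J

n = P₁V₁/(RT₁) = 580×41.8/(8.314×446) = 6.54 mol.
Adiabatic: T₂/T₁ = (P₂/P₁)^((γ−1)/γ) ⇒ T₂ = 446×(6.76)^0.286 = 770 K; V₂ = 10.7 L.
ΔU = nCvΔT = 6.54×20.8×(770−446) = 44000 J.
Q = 0 for an adiabatic process, so W = −ΔU = -44000 J.
Work done on the gas = −W_by = 44000 J.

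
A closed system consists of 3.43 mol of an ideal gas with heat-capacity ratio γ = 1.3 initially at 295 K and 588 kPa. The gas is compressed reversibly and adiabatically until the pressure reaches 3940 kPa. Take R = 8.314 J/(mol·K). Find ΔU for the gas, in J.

V₁ = nRT₁/P₁ = 3.43×8.314×295/588 = 14.3 L.
Adiabatic: T₂/T₁ = (P₂/P₁)^((γ−1)/γ) ⇒ T₂ = 295×(6.70)^0.231 = 458 K; V₂ = 3.31 L.
For an ideal gas ΔU = nCvΔT with Cv = R/(γ−1) = 27.7 J/(mol·K).
ΔU = 3.43×27.7×(458−295) = 15500 J.

15500 J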